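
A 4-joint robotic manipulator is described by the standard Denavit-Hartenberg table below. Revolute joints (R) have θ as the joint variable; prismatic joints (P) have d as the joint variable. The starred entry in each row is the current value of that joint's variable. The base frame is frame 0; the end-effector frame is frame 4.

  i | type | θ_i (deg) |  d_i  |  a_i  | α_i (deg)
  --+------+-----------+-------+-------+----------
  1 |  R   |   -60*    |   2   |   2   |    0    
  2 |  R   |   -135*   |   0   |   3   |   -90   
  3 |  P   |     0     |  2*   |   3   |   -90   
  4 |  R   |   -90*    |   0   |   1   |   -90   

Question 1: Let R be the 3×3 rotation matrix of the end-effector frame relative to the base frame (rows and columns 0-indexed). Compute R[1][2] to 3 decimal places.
0.259

End-effector z-axis (col 2 of R) = (-0.9659,0.2588,-0.0000)
R[1][2] = 0.2588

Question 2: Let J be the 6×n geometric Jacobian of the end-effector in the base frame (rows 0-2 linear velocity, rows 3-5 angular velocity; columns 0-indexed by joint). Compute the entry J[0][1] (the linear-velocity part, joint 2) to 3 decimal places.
axis z_1 = (0.0000,0.0000,1.0000); lever o_n−o_1 = (-6.5720,-1.3449,0.0000)
cross product → J_v[:, 1] = (1.3449,-6.5720,0.0000)
J_ω[:, 1] = z_1
entry J[0][1] = 1.3449

1.345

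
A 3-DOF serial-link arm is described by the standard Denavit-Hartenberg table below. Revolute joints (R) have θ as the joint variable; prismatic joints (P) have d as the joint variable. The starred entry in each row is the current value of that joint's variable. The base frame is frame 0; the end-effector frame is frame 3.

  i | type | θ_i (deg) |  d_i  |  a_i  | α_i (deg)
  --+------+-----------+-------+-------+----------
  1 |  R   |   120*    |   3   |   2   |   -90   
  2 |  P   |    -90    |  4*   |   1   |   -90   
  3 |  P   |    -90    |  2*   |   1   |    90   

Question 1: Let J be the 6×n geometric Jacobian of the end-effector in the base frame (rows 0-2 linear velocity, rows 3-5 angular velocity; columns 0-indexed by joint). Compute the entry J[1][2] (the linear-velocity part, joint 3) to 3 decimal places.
prismatic axis z_2 = (-0.5000,0.8660,-0.0000)
J_v[:, 2] = z_2; J_ω[:, 2] = (0,0,0)
entry J[1][2] = 0.8660

0.866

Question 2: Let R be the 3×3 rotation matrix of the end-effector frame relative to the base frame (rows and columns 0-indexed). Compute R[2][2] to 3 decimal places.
-1.000

End-effector z-axis (col 2 of R) = (-0.0000,-0.0000,-1.0000)
R[2][2] = -1.0000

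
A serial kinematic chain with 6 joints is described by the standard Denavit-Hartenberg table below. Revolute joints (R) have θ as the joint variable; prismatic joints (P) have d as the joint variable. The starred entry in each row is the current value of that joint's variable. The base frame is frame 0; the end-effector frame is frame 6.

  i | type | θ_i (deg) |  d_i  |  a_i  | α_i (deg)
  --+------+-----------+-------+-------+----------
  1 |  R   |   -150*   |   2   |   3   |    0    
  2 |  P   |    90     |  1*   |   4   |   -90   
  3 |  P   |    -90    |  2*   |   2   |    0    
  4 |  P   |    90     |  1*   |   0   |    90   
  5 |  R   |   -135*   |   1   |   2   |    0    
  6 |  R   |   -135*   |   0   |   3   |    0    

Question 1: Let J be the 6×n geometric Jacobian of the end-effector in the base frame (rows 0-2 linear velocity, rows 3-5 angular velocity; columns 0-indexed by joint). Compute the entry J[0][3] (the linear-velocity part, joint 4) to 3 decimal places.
0.866

prismatic axis z_3 = (0.8660,0.5000,0.0000)
J_v[:, 3] = z_3; J_ω[:, 3] = (0,0,0)
entry J[0][3] = 0.8660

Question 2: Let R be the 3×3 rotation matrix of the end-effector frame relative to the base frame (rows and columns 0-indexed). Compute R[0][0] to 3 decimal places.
0.866

End-effector x-axis (col 0 of R) = (0.8660,0.5000,-0.0000)
R[0][0] = 0.8660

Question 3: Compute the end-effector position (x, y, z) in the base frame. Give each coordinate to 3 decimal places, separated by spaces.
2.666 -1.446 6.000

after link 1: o_1 = (-2.5981, -1.5000, 2.0000)
after link 2: o_2 = (-0.5981, -4.9641, 3.0000)
after link 3: o_3 = (1.1340, -3.9641, 5.0000)
after link 4: o_4 = (2.0000, -3.4641, 5.0000)
after link 5: o_5 = (0.0681, -2.9465, 6.0000)
after link 6: o_6 = (2.6662, -1.4465, 6.0000)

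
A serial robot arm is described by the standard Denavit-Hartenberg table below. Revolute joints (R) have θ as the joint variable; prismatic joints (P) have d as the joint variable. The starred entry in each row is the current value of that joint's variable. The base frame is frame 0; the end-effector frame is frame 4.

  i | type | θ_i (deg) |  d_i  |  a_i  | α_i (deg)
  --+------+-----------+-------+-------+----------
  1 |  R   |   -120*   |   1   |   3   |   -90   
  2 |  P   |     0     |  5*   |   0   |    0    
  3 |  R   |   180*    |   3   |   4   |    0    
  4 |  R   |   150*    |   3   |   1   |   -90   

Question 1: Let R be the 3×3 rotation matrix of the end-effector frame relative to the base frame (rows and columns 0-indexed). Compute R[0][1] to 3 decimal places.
End-effector y-axis (col 1 of R) = (-0.8660,0.5000,-0.0000)
R[0][1] = -0.8660

-0.866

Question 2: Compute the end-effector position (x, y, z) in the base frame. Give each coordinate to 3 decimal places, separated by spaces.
9.593 -5.384 1.500

after link 1: o_1 = (-1.5000, -2.5981, 1.0000)
after link 2: o_2 = (2.8301, -5.0981, 1.0000)
after link 3: o_3 = (7.4282, -3.1340, 1.0000)
after link 4: o_4 = (9.5933, -5.3840, 1.5000)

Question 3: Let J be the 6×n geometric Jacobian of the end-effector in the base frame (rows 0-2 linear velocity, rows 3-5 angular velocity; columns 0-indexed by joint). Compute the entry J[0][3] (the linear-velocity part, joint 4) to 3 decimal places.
-0.250

axis z_3 = (0.8660,-0.5000,0.0000); lever o_n−o_3 = (2.1651,-2.2500,0.5000)
cross product → J_v[:, 3] = (-0.2500,-0.4330,-0.8660)
J_ω[:, 3] = z_3
entry J[0][3] = -0.2500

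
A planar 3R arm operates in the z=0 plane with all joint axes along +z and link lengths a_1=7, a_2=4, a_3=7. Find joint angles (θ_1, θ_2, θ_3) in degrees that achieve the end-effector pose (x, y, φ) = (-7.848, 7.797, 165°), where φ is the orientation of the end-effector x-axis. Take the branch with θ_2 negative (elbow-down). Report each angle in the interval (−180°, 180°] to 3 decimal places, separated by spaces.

wrist centre = target − a_3·(cos φ, sin φ) = (-1.0865, 5.9853)
cos θ_2 = (37.0039−7²−4²)/(2·7·4) = -0.4999; θ_2 = -119.9953° (elbow-down)
β = atan2(5.9853,-1.0865) = 100.2890°; ψ = atan2(-3.4643,5.0003) = -34.7148°
θ_1 = β − ψ = 135.0037°
θ_3 = φ − θ_1 − θ_2 = 149.9916° (wrapped to (-180°,180°])

135.004 -119.995 149.992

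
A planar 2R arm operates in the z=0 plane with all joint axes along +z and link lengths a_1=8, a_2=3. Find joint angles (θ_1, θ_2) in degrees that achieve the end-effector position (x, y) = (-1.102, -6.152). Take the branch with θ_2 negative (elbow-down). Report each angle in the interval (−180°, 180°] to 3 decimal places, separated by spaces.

cos θ_2 = (39.0615−8²−3²)/(2·8·3) = -0.7071; θ_2 = -134.9956° (elbow-down)
β = atan2(-6.1520,-1.1020) = -100.1556°; ψ = atan2(-2.1215,5.8788) = -19.8429°
θ_1 = β − ψ = -80.3127°

-80.313 -134.996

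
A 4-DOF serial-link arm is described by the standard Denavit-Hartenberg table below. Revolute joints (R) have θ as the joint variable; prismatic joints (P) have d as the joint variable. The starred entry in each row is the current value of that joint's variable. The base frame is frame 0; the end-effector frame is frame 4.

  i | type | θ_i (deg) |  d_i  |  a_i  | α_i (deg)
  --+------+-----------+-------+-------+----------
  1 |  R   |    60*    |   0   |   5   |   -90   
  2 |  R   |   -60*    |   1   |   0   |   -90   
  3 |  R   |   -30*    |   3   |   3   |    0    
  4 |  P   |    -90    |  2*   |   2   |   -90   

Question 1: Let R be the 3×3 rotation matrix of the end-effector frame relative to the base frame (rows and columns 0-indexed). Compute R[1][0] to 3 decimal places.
0.217

End-effector x-axis (col 0 of R) = (-0.8750,0.2165,-0.4330)
R[1][0] = 0.2165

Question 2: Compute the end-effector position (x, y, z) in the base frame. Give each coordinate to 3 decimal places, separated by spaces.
after link 1: o_1 = (2.5000, 4.3301, 0.0000)
after link 2: o_2 = (1.6340, 4.8301, 0.0000)
after link 3: o_3 = (2.2835, 8.9551, 0.7500)
after link 4: o_4 = (1.3995, 10.8881, -1.1160)

1.400 10.888 -1.116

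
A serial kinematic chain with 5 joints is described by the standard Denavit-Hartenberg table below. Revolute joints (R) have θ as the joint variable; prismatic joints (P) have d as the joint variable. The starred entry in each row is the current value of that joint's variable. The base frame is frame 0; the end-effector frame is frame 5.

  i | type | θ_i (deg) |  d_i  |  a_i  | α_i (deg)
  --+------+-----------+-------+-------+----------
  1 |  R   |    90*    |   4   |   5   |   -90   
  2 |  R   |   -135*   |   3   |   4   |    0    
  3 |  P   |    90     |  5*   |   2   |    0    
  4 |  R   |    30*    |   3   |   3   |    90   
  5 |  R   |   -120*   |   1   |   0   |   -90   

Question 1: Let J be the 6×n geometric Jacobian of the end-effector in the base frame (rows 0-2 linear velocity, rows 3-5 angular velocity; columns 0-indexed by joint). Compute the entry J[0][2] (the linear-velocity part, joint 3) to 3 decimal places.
prismatic axis z_2 = (-1.0000,0.0000,0.0000)
J_v[:, 2] = z_2; J_ω[:, 2] = (0,0,0)
entry J[0][2] = -1.0000

-1.000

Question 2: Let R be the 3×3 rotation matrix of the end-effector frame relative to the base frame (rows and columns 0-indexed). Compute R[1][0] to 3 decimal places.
End-effector x-axis (col 0 of R) = (0.8660,-0.4830,-0.1294)
R[1][0] = -0.4830

-0.483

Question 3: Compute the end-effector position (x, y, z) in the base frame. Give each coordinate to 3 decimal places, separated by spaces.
after link 1: o_1 = (0.0000, 5.0000, 4.0000)
after link 2: o_2 = (-3.0000, 2.1716, 6.8284)
after link 3: o_3 = (-8.0000, 3.5858, 8.2426)
after link 4: o_4 = (-11.0000, 6.4836, 9.0191)
after link 5: o_5 = (-11.0000, 6.2247, 9.9850)

-11.000 6.225 9.985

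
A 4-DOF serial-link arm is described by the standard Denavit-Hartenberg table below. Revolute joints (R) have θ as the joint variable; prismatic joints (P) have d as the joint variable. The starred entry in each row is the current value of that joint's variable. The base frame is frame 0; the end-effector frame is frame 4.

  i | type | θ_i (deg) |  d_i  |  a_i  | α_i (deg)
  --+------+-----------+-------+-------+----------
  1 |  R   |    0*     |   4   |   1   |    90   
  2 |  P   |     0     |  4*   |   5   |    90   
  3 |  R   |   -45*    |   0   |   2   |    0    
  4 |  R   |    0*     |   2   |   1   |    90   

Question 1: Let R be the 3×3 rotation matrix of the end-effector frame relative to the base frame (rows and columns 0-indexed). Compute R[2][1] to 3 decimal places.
-1.000

End-effector y-axis (col 1 of R) = (0.0000,-0.0000,-1.0000)
R[2][1] = -1.0000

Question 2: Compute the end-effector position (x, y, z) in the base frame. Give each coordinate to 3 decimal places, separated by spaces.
8.121 -1.879 2.000

after link 1: o_1 = (1.0000, 0.0000, 4.0000)
after link 2: o_2 = (6.0000, -4.0000, 4.0000)
after link 3: o_3 = (7.4142, -2.5858, 4.0000)
after link 4: o_4 = (8.1213, -1.8787, 2.0000)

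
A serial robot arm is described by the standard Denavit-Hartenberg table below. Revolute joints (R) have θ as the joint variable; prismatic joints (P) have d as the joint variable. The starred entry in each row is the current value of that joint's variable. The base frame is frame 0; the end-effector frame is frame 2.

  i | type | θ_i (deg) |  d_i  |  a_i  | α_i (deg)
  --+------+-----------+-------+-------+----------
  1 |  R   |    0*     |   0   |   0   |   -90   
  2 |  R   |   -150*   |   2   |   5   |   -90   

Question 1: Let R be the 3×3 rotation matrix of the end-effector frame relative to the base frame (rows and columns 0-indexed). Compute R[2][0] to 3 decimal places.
End-effector x-axis (col 0 of R) = (-0.8660,-0.0000,0.5000)
R[2][0] = 0.5000

0.500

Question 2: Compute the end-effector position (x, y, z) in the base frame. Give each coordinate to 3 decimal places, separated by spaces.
-4.330 2.000 2.500

after link 1: o_1 = (0.0000, 0.0000, 0.0000)
after link 2: o_2 = (-4.3301, 2.0000, 2.5000)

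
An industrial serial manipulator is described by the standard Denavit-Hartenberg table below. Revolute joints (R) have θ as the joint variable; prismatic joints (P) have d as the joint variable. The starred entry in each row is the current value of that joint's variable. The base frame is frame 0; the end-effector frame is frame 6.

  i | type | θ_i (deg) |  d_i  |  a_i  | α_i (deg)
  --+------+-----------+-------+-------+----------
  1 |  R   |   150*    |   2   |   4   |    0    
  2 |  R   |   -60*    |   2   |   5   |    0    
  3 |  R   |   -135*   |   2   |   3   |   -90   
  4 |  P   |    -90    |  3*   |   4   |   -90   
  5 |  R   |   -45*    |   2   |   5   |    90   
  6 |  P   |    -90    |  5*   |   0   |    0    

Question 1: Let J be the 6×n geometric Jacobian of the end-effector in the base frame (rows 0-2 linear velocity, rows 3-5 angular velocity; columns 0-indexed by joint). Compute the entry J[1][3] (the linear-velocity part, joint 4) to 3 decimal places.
0.707

prismatic axis z_3 = (0.7071,0.7071,0.0000)
J_v[:, 3] = z_3; J_ω[:, 3] = (0,0,0)
entry J[1][3] = 0.7071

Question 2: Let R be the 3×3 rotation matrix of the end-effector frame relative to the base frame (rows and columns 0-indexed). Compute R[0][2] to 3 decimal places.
End-effector z-axis (col 2 of R) = (0.5000,0.5000,-0.7071)
R[0][2] = 0.5000

0.500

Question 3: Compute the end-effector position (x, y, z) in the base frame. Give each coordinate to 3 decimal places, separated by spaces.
after link 1: o_1 = (-3.4641, 2.0000, 2.0000)
after link 2: o_2 = (-3.4641, 7.0000, 4.0000)
after link 3: o_3 = (-1.3428, 4.8787, 6.0000)
after link 4: o_4 = (0.7785, 7.0000, 10.0000)
after link 5: o_5 = (4.6928, 8.0858, 13.5355)
after link 6: o_6 = (7.1928, 10.5858, 10.0000)

7.193 10.586 10.000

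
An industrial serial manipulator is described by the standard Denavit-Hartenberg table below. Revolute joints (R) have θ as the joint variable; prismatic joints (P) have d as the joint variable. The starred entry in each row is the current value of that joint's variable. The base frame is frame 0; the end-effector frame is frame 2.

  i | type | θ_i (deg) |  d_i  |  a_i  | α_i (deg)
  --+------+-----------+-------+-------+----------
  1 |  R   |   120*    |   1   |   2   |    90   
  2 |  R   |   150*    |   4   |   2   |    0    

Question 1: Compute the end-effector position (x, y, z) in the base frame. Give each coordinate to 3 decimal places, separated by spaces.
3.330 2.232 2.000

after link 1: o_1 = (-1.0000, 1.7321, 1.0000)
after link 2: o_2 = (3.3301, 2.2321, 2.0000)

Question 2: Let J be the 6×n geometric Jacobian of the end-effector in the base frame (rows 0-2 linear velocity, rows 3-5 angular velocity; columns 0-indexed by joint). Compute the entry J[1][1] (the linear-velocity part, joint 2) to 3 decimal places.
axis z_1 = (0.8660,0.5000,0.0000); lever o_n−o_1 = (4.3301,0.5000,1.0000)
cross product → J_v[:, 1] = (0.5000,-0.8660,-1.7321)
J_ω[:, 1] = z_1
entry J[1][1] = -0.8660

-0.866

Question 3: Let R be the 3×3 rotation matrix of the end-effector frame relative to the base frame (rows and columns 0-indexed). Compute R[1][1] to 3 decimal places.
End-effector y-axis (col 1 of R) = (0.2500,-0.4330,-0.8660)
R[1][1] = -0.4330

-0.433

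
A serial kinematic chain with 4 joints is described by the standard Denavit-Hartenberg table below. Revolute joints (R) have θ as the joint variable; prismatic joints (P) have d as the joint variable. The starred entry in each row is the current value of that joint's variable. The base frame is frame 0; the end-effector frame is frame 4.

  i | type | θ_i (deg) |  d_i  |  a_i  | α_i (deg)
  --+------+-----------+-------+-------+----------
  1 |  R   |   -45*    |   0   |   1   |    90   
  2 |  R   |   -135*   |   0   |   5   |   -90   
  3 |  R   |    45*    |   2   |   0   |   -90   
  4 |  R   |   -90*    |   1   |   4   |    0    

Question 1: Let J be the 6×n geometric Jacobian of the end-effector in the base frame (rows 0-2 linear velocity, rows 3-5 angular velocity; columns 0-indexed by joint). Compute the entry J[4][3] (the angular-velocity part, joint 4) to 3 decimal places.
axis z_3 = (0.8536,0.1464,0.5000); lever o_n−o_3 = (2.8536,-1.8536,-2.3284)
cross product → J_v[:, 3] = (0.5858,3.4142,-2.0000)
J_ω[:, 3] = z_3
entry J[4][3] = 0.1464

0.146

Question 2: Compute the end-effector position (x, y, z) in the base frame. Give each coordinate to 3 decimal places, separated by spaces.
after link 1: o_1 = (0.7071, -0.7071, 0.0000)
after link 2: o_2 = (-1.7929, 1.7929, -3.5355)
after link 3: o_3 = (-0.7929, 0.7929, -4.9497)
after link 4: o_4 = (2.0607, -1.0607, -7.2782)

2.061 -1.061 -7.278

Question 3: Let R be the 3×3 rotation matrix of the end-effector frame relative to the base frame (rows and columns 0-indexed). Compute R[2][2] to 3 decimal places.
End-effector z-axis (col 2 of R) = (0.8536,0.1464,0.5000)
R[2][2] = 0.5000

0.500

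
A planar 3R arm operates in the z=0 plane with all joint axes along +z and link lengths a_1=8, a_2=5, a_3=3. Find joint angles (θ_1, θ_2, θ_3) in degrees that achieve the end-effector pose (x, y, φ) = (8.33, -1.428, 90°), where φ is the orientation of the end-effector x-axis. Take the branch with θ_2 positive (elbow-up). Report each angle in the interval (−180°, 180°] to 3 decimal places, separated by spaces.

-60.000 90.003 59.997

wrist centre = target − a_3·(cos φ, sin φ) = (8.3300, -4.4280)
cos θ_2 = (88.9961−8²−5²)/(2·8·5) = -0.0000; θ_2 = 90.0028° (elbow-up)
β = atan2(-4.4280,8.3300) = -27.9939°; ψ = atan2(5.0000,7.9998) = 32.0062°
θ_1 = β − ψ = -60.0001°
θ_3 = φ − θ_1 − θ_2 = 59.9973° (wrapped to (-180°,180°])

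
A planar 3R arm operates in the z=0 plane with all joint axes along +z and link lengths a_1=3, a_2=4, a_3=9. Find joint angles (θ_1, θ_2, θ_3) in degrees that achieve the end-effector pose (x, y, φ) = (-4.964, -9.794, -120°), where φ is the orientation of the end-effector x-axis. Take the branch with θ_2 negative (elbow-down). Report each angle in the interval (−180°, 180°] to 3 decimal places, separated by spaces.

0.008 -150.005 29.997

wrist centre = target − a_3·(cos φ, sin φ) = (-0.4640, -1.9998)
cos θ_2 = (4.2144−3²−4²)/(2·3·4) = -0.8661; θ_2 = -150.0048° (elbow-down)
β = atan2(-1.9998,-0.4640) = -103.0630°; ψ = atan2(-1.9997,-0.4643) = -103.0707°
θ_1 = β − ψ = 0.0077°
θ_3 = φ − θ_1 − θ_2 = 29.9971° (wrapped to (-180°,180°])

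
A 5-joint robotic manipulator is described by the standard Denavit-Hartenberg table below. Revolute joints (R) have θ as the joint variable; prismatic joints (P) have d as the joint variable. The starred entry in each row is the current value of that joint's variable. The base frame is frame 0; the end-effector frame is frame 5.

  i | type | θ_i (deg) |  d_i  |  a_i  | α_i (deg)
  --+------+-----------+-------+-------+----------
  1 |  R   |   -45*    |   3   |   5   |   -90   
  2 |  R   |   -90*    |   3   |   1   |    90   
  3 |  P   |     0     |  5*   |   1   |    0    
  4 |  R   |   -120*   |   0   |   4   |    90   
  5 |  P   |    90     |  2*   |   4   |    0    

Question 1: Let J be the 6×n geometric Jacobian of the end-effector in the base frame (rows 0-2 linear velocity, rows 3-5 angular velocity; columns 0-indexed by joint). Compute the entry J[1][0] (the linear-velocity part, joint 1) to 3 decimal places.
-2.449

axis z_0 = ẑ; lever o_n−o_0 = (-2.4495,3.2074,1.2679)
cross product → J_v[:, 0] = (-3.2074,-2.4495,0.0000)
J_ω[:, 0] = z_0
entry J[1][0] = -2.4495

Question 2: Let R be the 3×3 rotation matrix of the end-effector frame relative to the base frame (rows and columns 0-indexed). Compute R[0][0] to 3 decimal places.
-0.707

End-effector x-axis (col 0 of R) = (-0.7071,0.7071,0.0000)
R[0][0] = -0.7071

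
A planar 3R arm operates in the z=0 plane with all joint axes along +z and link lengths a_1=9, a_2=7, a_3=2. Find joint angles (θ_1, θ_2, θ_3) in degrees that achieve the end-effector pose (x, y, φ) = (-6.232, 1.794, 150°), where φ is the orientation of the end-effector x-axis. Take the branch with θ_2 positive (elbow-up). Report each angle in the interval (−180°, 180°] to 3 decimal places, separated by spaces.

wrist centre = target − a_3·(cos φ, sin φ) = (-4.4999, 0.7940)
cos θ_2 = (20.8800−9²−7²)/(2·9·7) = -0.8660; θ_2 = 150.0007° (elbow-up)
β = atan2(0.7940,-4.4999) = 169.9934°; ψ = atan2(3.4999,2.9378) = 49.9905°
θ_1 = β − ψ = 120.0029°
θ_3 = φ − θ_1 − θ_2 = -120.0037° (wrapped to (-180°,180°])

120.003 150.001 -120.004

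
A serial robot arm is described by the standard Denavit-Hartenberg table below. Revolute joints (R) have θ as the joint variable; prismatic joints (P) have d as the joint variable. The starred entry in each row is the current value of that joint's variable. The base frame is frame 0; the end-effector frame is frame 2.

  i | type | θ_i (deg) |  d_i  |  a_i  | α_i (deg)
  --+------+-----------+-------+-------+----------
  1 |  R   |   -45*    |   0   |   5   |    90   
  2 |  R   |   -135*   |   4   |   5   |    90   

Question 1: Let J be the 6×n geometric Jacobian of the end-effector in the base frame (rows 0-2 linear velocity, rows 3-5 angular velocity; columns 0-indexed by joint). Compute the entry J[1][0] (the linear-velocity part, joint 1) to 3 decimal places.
axis z_0 = ẑ; lever o_n−o_0 = (-1.7929,-3.8640,-3.5355)
cross product → J_v[:, 0] = (3.8640,-1.7929,0.0000)
J_ω[:, 0] = z_0
entry J[1][0] = -1.7929

-1.793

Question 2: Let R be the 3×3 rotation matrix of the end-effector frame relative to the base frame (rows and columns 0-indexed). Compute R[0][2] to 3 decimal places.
End-effector z-axis (col 2 of R) = (-0.5000,0.5000,0.7071)
R[0][2] = -0.5000

-0.500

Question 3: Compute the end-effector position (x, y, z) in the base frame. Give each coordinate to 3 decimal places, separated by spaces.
-1.793 -3.864 -3.536

after link 1: o_1 = (3.5355, -3.5355, 0.0000)
after link 2: o_2 = (-1.7929, -3.8640, -3.5355)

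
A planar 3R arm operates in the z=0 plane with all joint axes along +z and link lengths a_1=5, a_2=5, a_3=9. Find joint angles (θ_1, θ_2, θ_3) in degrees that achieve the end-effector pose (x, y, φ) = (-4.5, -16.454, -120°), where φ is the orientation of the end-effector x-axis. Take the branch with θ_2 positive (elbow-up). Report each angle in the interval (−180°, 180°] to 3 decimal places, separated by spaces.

wrist centre = target − a_3·(cos φ, sin φ) = (-0.0000, -8.6598)
cos θ_2 = (74.9916−5²−5²)/(2·5·5) = 0.4998; θ_2 = 60.0111° (elbow-up)
β = atan2(-8.6598,-0.0000) = -90.0000°; ψ = atan2(4.3306,7.4992) = 30.0055°
θ_1 = β − ψ = -120.0055°
θ_3 = φ − θ_1 − θ_2 = -60.0055° (wrapped to (-180°,180°])

-120.006 60.011 -60.006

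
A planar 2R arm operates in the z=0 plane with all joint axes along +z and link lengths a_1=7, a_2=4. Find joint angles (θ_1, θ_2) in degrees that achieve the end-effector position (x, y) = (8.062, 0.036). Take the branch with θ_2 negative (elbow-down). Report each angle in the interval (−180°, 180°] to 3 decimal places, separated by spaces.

cos θ_2 = (64.9971−7²−4²)/(2·7·4) = -0.0001; θ_2 = -90.0029° (elbow-down)
β = atan2(0.0360,8.0620) = 0.2558°; ψ = atan2(-4.0000,6.9998) = -29.7456°
θ_1 = β − ψ = 30.0014°

30.001 -90.003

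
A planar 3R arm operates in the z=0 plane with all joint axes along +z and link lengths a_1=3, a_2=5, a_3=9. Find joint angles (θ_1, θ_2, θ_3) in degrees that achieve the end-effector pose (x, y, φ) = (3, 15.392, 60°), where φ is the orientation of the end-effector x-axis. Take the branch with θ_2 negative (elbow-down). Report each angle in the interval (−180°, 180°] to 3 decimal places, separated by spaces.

120.012 -30.018 -29.994

wrist centre = target − a_3·(cos φ, sin φ) = (-1.5000, 7.5978)
cos θ_2 = (59.9761−3²−5²)/(2·3·5) = 0.8659; θ_2 = -30.0177° (elbow-down)
β = atan2(7.5978,-1.5000) = 101.1681°; ψ = atan2(-2.5013,7.3294) = -18.8436°
θ_1 = β − ψ = 120.0116°
θ_3 = φ − θ_1 − θ_2 = -29.9940° (wrapped to (-180°,180°])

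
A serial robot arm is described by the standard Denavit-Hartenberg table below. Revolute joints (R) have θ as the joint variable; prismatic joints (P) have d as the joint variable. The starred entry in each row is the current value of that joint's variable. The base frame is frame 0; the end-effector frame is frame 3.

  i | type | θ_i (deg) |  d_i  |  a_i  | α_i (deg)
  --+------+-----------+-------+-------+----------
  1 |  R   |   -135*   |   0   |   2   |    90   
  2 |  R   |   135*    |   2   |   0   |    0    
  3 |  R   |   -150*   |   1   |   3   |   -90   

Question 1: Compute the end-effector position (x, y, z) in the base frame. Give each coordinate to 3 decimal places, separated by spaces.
-5.585 -1.342 -0.776

after link 1: o_1 = (-1.4142, -1.4142, 0.0000)
after link 2: o_2 = (-2.8284, -0.0000, 0.0000)
after link 3: o_3 = (-5.5846, -1.3419, -0.7765)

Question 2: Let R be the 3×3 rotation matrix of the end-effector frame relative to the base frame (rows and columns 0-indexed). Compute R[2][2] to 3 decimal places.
End-effector z-axis (col 2 of R) = (-0.1830,-0.1830,0.9659)
R[2][2] = 0.9659

0.966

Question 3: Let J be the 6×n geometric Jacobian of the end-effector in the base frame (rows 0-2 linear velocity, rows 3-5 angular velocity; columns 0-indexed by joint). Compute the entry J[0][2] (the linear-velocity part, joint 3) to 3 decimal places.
axis z_2 = (-0.7071,0.7071,0.0000); lever o_n−o_2 = (-2.7561,-1.3419,-0.7765)
cross product → J_v[:, 2] = (-0.5490,-0.5490,2.8978)
J_ω[:, 2] = z_2
entry J[0][2] = -0.5490

-0.549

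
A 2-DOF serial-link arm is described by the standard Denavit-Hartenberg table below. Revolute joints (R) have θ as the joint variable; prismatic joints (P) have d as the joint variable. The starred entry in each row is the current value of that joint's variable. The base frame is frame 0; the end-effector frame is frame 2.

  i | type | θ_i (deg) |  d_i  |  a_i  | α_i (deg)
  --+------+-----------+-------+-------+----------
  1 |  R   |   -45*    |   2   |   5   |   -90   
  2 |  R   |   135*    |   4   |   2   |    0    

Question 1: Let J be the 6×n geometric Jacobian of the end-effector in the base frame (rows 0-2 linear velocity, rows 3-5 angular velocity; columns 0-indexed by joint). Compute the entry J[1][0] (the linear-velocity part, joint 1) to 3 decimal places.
axis z_0 = ẑ; lever o_n−o_0 = (5.3640,0.2929,0.5858)
cross product → J_v[:, 0] = (-0.2929,5.3640,0.0000)
J_ω[:, 0] = z_0
entry J[1][0] = 5.3640

5.364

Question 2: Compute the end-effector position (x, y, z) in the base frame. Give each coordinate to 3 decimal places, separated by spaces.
after link 1: o_1 = (3.5355, -3.5355, 2.0000)
after link 2: o_2 = (5.3640, 0.2929, 0.5858)

5.364 0.293 0.586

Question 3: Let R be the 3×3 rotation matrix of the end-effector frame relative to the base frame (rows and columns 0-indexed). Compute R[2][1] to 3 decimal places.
0.707

End-effector y-axis (col 1 of R) = (-0.5000,0.5000,0.7071)
R[2][1] = 0.7071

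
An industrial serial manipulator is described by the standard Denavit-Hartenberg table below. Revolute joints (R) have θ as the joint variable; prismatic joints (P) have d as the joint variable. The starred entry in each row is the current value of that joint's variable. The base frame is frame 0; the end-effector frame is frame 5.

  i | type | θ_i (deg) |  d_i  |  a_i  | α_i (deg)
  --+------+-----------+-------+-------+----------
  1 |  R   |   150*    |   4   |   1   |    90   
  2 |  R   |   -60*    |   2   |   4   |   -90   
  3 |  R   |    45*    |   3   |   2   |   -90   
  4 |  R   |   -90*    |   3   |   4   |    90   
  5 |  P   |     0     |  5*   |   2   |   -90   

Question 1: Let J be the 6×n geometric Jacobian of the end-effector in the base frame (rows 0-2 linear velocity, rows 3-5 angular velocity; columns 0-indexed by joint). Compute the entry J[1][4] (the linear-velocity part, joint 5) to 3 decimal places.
prismatic axis z_4 = (0.6597,0.4356,0.6124)
J_v[:, 4] = z_4; J_ω[:, 4] = (0,0,0)
entry J[1][4] = 0.4356

0.436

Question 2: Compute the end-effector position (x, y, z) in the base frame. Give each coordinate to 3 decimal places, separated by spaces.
-6.511 6.069 8.710

after link 1: o_1 = (-0.8660, 0.5000, 4.0000)
after link 2: o_2 = (-1.5981, 3.2321, 0.5359)
after link 3: o_3 = (-5.1676, 3.6599, 0.8112)
after link 4: o_4 = (-8.3097, 3.0245, 4.6483)
after link 5: o_5 = (-6.5110, 6.0685, 8.7101)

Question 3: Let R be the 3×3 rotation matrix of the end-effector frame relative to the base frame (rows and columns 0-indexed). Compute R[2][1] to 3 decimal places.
-0.612

End-effector y-axis (col 1 of R) = (-0.6597,-0.4356,-0.6124)
R[2][1] = -0.6124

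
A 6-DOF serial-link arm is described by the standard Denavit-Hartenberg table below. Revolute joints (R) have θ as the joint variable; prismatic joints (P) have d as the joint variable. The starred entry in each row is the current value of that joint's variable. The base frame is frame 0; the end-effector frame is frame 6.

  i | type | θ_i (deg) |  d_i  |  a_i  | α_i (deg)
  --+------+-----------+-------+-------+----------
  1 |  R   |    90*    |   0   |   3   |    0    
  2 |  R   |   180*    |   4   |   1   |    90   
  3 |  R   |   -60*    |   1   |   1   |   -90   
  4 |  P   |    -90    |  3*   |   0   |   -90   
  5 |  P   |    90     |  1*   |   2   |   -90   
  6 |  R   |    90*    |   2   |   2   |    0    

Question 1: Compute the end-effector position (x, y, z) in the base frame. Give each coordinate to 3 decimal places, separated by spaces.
after link 1: o_1 = (0.0000, 3.0000, 0.0000)
after link 2: o_2 = (-0.0000, 2.0000, 4.0000)
after link 3: o_3 = (-1.0000, 1.5000, 3.1340)
after link 4: o_4 = (-1.0000, -1.0981, 4.6340)
after link 5: o_5 = (-1.0000, 0.1340, 2.7679)
after link 6: o_6 = (1.0000, 1.1340, 4.5000)

1.000 1.134 4.500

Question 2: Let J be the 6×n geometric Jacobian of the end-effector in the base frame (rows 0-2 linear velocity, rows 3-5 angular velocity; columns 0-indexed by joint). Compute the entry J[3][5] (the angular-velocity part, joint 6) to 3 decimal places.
axis z_5 = (1.0000,-0.0000,-0.0000); lever o_n−o_5 = (2.0000,1.0000,1.7321)
cross product → J_v[:, 5] = (-0.0000,-1.7321,1.0000)
J_ω[:, 5] = z_5
entry J[3][5] = 1.0000

1.000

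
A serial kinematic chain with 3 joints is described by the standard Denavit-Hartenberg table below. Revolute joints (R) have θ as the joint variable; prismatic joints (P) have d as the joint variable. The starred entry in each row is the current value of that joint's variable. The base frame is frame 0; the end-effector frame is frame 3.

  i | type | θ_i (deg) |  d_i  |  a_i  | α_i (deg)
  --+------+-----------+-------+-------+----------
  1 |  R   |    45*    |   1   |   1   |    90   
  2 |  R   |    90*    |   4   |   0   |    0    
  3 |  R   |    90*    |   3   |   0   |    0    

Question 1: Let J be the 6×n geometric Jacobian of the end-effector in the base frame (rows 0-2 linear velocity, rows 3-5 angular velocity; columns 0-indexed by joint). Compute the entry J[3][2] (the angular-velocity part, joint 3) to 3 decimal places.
axis z_2 = (0.7071,-0.7071,0.0000); lever o_n−o_2 = (2.1213,-2.1213,0.0000)
cross product → J_v[:, 2] = (-0.0000,-0.0000,0.0000)
J_ω[:, 2] = z_2
entry J[3][2] = 0.7071

0.707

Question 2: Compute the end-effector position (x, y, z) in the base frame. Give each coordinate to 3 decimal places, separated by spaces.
after link 1: o_1 = (0.7071, 0.7071, 1.0000)
after link 2: o_2 = (3.5355, -2.1213, 1.0000)
after link 3: o_3 = (5.6569, -4.2426, 1.0000)

5.657 -4.243 1.000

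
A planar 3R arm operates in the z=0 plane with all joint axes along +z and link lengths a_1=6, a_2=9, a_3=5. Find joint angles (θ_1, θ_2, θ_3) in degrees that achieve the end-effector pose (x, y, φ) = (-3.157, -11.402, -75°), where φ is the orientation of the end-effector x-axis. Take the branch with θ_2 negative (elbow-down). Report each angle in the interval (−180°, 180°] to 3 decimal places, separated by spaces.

-45.005 -119.995 90.000

wrist centre = target − a_3·(cos φ, sin φ) = (-4.4511, -6.5724)
cos θ_2 = (63.0083−6²−9²)/(2·6·9) = -0.4999; θ_2 = -119.9949° (elbow-down)
β = atan2(-6.5724,-4.4511) = -124.1076°; ψ = atan2(-7.7946,1.5007) = -79.1022°
θ_1 = β − ψ = -45.0053°
θ_3 = φ − θ_1 − θ_2 = 90.0002° (wrapped to (-180°,180°])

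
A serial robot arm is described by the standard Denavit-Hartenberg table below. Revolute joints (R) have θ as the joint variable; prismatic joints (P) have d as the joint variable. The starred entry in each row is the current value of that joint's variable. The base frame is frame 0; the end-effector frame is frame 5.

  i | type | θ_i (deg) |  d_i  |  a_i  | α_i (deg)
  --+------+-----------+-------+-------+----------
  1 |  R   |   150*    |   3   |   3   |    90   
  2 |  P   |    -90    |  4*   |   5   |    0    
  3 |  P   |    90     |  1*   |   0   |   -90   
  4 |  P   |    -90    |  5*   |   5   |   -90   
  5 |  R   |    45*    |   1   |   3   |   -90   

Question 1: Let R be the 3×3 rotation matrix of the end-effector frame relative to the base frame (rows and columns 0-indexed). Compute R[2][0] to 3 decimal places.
End-effector x-axis (col 0 of R) = (0.3536,0.6124,-0.7071)
R[2][0] = -0.7071

-0.707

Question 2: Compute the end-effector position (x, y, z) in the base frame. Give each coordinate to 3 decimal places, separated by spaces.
2.597 12.497 0.879

after link 1: o_1 = (-2.5981, 1.5000, 3.0000)
after link 2: o_2 = (-0.5981, 4.9641, -2.0000)
after link 3: o_3 = (-0.0981, 5.8301, -2.0000)
after link 4: o_4 = (2.4019, 10.1603, 3.0000)
after link 5: o_5 = (2.5966, 12.4974, 0.8787)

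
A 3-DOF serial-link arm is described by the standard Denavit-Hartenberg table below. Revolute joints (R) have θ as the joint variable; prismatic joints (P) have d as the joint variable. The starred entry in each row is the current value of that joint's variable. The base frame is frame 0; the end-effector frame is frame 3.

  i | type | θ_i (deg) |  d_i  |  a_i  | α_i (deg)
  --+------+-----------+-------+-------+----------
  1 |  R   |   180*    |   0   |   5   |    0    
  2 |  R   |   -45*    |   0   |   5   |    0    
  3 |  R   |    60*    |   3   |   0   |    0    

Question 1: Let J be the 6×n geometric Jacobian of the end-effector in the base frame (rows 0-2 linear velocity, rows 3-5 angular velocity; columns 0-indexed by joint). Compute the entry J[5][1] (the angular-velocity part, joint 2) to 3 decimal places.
axis z_1 = (0.0000,0.0000,1.0000); lever o_n−o_1 = (-3.5355,3.5355,3.0000)
cross product → J_v[:, 1] = (-3.5355,-3.5355,0.0000)
J_ω[:, 1] = z_1
entry J[5][1] = 1.0000

1.000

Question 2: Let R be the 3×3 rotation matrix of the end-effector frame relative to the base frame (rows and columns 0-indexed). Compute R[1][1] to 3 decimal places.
End-effector y-axis (col 1 of R) = (0.2588,-0.9659,0.0000)
R[1][1] = -0.9659

-0.966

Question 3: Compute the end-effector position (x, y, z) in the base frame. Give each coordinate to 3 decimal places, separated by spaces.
-8.536 3.536 3.000

after link 1: o_1 = (-5.0000, 0.0000, 0.0000)
after link 2: o_2 = (-8.5355, 3.5355, 0.0000)
after link 3: o_3 = (-8.5355, 3.5355, 3.0000)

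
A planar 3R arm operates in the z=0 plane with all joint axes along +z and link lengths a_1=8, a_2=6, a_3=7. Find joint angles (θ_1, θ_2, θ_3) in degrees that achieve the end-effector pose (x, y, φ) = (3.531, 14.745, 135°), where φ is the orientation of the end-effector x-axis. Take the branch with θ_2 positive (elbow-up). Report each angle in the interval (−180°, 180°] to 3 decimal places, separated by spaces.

wrist centre = target − a_3·(cos φ, sin φ) = (8.4807, 9.7953)
cos θ_2 = (167.8700−8²−6²)/(2·8·6) = 0.7070; θ_2 = 45.0103° (elbow-up)
β = atan2(9.7953,8.4807) = 49.1139°; ψ = atan2(4.2434,12.2419) = 19.1179°
θ_1 = β − ψ = 29.9961°
θ_3 = φ − θ_1 − θ_2 = 59.9936° (wrapped to (-180°,180°])

29.996 45.010 59.994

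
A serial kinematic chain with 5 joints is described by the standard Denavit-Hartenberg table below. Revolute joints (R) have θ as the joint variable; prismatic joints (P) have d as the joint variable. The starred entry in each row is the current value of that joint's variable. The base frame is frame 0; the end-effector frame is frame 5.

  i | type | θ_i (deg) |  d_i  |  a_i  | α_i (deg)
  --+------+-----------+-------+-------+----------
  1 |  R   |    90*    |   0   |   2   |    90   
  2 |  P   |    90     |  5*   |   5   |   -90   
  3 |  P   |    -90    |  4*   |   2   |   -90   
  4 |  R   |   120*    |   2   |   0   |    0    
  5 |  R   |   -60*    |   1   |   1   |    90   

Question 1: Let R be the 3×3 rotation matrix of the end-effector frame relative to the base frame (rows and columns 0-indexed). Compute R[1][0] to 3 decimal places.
End-effector x-axis (col 0 of R) = (0.5000,0.8660,0.0000)
R[1][0] = 0.8660

0.866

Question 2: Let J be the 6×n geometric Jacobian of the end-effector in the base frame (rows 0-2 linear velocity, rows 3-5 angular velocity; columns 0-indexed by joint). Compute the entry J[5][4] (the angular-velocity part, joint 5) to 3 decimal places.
axis z_4 = (-0.0000,0.0000,1.0000); lever o_n−o_4 = (0.5000,0.8660,1.0000)
cross product → J_v[:, 4] = (-0.8660,0.5000,-0.0000)
J_ω[:, 4] = z_4
entry J[5][4] = 1.0000

1.000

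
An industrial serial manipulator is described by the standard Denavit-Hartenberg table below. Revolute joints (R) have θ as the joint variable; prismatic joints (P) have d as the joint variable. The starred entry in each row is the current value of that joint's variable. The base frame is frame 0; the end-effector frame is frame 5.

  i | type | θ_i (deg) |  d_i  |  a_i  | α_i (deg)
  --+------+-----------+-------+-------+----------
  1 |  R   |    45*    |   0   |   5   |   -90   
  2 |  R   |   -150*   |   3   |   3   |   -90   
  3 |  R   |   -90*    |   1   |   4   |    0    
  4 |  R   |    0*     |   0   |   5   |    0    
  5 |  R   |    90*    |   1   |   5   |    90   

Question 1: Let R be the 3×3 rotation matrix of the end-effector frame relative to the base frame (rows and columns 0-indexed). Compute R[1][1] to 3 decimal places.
0.354

End-effector y-axis (col 1 of R) = (0.3536,0.3536,0.8660)
R[1][1] = 0.3536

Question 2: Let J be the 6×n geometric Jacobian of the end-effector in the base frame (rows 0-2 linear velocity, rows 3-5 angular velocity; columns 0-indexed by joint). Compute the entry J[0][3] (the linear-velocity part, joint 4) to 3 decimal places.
0.474

axis z_3 = (0.3536,0.3536,0.8660); lever o_n−o_3 = (-6.2438,0.8272,3.3660)
cross product → J_v[:, 3] = (0.4737,-6.5974,2.5000)
J_ω[:, 3] = z_3
entry J[0][3] = 0.4737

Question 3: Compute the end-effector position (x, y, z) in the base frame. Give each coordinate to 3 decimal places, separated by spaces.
after link 1: o_1 = (3.5355, 3.5355, 0.0000)
after link 2: o_2 = (-0.4229, 3.8197, 1.5000)
after link 3: o_3 = (-2.8978, 7.0017, 2.3660)
after link 4: o_4 = (-6.4333, 10.5373, 2.3660)
after link 5: o_5 = (-9.1416, 7.8289, 5.7321)

-9.142 7.829 5.732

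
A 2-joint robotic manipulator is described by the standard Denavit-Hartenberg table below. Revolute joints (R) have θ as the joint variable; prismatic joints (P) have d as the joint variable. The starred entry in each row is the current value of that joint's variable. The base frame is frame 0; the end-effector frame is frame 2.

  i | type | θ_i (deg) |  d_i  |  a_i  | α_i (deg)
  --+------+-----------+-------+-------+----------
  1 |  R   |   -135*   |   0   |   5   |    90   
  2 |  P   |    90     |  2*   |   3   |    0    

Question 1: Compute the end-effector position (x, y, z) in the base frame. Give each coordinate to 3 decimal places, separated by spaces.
after link 1: o_1 = (-3.5355, -3.5355, 0.0000)
after link 2: o_2 = (-4.9497, -2.1213, 3.0000)

-4.950 -2.121 3.000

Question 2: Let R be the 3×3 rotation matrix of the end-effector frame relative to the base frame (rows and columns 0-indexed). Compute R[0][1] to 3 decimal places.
0.707

End-effector y-axis (col 1 of R) = (0.7071,0.7071,0.0000)
R[0][1] = 0.7071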